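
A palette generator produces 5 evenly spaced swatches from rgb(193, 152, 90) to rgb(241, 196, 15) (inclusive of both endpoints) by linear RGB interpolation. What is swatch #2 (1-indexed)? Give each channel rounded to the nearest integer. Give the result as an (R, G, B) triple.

With 5 swatches and endpoints inclusive, swatch 2 sits at t = (2 − 1)/(5 − 1) = 1/4 ≈ 0.25.
R = 193 + 0.25 × (241 − 193) = 205 → 205
G = 152 + 0.25 × (196 − 152) = 163 → 163
B = 90 + 0.25 × (15 − 90) = 71.25 → 71

(205, 163, 71)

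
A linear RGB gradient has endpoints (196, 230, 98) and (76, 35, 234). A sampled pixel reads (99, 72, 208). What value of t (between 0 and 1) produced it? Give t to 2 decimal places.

0.81

Invert the lerp on the G channel (largest span, 195): t = (72 − 230) / (35 − 230) = -158/-195 = 0.81026.
Check on R: (99 − 196)/(76 − 196) = 0.8083 ✓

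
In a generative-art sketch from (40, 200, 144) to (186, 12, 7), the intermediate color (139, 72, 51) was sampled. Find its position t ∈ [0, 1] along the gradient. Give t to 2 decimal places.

Invert the lerp on the G channel (largest span, 188): t = (72 − 200) / (12 − 200) = -128/-188 = 0.68085.
Check on R: (139 − 40)/(186 − 40) = 0.6781 ✓

0.68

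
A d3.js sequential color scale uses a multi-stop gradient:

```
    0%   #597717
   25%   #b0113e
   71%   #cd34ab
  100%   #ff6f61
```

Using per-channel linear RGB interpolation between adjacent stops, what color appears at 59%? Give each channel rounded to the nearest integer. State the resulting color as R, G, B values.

59% lies between the 25% and 71% stops, so the local fraction is t = (59 − 25)/(71 − 25) = 34/46 ≈ 0.7391.
#b0113e → (176, 17, 62); #cd34ab → (205, 52, 171).
R = 176 + 0.7391 × (205 − 176) = 197.434 → 197
G = 17 + 0.7391 × (52 − 17) = 42.868 → 43
B = 62 + 0.7391 × (171 − 62) = 142.562 → 143

(197, 43, 143)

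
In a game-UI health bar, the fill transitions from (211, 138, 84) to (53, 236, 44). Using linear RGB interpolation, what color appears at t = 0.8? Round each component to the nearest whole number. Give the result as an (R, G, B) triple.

R = 211 + 0.8 × (53 − 211) = 211 + 0.8 × -158 = 84.6 → 85
G = 138 + 0.8 × (236 − 138) = 138 + 0.8 × 98 = 216.4 → 216
B = 84 + 0.8 × (44 − 84) = 84 + 0.8 × -40 = 52 → 52
So the blended color is (85, 216, 52), about #55d834.

(85, 216, 52)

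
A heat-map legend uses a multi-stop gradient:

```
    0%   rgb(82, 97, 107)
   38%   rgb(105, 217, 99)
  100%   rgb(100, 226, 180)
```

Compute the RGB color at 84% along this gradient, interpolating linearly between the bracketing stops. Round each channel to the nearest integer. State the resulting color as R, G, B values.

(101, 224, 159)

84% lies between the 38% and 100% stops, so the local fraction is t = (84 − 38)/(100 − 38) = 46/62 ≈ 0.7419.
R = 105 + 0.7419 × (100 − 105) = 101.29 → 101
G = 217 + 0.7419 × (226 − 217) = 223.677 → 224
B = 99 + 0.7419 × (180 − 99) = 159.094 → 159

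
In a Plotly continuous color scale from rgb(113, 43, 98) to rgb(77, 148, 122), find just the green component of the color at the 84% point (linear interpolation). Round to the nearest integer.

G = 43 + 0.84 × (148 − 43) = 131.2 → 131

131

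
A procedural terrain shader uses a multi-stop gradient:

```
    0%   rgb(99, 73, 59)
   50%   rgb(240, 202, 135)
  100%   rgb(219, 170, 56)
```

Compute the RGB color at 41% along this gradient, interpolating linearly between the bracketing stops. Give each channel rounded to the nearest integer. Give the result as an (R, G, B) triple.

41% lies between the 0% and 50% stops, so the local fraction is t = (41 − 0)/(50 − 0) = 41/50 ≈ 0.82.
R = 99 + 0.82 × (240 − 99) = 214.62 → 215
G = 73 + 0.82 × (202 − 73) = 178.78 → 179
B = 59 + 0.82 × (135 − 59) = 121.32 → 121

(215, 179, 121)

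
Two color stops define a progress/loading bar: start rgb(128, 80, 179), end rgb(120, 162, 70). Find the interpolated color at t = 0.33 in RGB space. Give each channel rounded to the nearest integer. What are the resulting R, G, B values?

(125, 107, 143)

R = 128 + 0.33 × (120 − 128) = 128 + 0.33 × -8 = 125.36 → 125
G = 80 + 0.33 × (162 − 80) = 80 + 0.33 × 82 = 107.06 → 107
B = 179 + 0.33 × (70 − 179) = 179 + 0.33 × -109 = 143.03 → 143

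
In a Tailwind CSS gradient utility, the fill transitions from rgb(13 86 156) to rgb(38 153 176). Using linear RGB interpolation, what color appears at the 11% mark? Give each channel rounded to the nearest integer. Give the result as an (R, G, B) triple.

(16, 93, 158)

11% corresponds to t = 0.11.
R = 13 + 0.11 × (38 − 13) = 13 + 0.11 × 25 = 15.75 → 16
G = 86 + 0.11 × (153 − 86) = 86 + 0.11 × 67 = 93.37 → 93
B = 156 + 0.11 × (176 − 156) = 156 + 0.11 × 20 = 158.2 → 158
So the blended color is (16, 93, 158), about #105d9e.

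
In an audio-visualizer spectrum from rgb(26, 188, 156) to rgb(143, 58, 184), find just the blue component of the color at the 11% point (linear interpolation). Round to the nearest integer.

159

B = 156 + 0.11 × (184 − 156) = 159.08 → 159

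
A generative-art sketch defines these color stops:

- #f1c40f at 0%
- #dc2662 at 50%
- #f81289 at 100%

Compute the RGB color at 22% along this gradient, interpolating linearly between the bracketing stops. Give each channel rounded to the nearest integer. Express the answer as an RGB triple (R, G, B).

22% lies between the 0% and 50% stops, so the local fraction is t = (22 − 0)/(50 − 0) = 22/50 ≈ 0.44.
#f1c40f → (241, 196, 15); #dc2662 → (220, 38, 98).
R = 241 + 0.44 × (220 − 241) = 231.76 → 232
G = 196 + 0.44 × (38 − 196) = 126.48 → 126
B = 15 + 0.44 × (98 − 15) = 51.52 → 52

(232, 126, 52)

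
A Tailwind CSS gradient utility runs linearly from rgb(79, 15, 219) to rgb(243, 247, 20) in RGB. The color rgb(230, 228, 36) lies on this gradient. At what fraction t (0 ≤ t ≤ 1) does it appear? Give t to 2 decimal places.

Invert the lerp on the G channel (largest span, 232): t = (228 − 15) / (247 − 15) = 213/232 = 0.9181.
Check on R: (230 − 79)/(243 − 79) = 0.9207 ✓

0.92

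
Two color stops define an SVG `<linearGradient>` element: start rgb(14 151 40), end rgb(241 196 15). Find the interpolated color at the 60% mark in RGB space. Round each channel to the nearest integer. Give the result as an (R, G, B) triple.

(150, 178, 25)

60% corresponds to t = 0.6.
R = 14 + 0.6 × (241 − 14) = 14 + 0.6 × 227 = 150.2 → 150
G = 151 + 0.6 × (196 − 151) = 151 + 0.6 × 45 = 178 → 178
B = 40 + 0.6 × (15 − 40) = 40 + 0.6 × -25 = 25 → 25
So the blended color is (150, 178, 25), about #96b219.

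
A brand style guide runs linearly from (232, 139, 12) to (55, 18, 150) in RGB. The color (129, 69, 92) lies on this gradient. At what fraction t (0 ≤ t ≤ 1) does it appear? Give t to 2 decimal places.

Invert the lerp on the R channel (largest span, 177): t = (129 − 232) / (55 − 232) = -103/-177 = 0.58192.
Check on G: (69 − 139)/(18 − 139) = 0.5785 ✓

0.58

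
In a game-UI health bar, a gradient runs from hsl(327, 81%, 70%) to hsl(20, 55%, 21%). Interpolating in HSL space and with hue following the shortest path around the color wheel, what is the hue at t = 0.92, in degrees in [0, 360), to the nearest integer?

16

Hue: 20 − 327 = -307°, but |-307| > 180 so the shorter arc goes the other way: Δh = -307 + 360 = 53°.
H = 327 + 0.92 × (53) = 375.76 → 376 → 376 mod 360 = 16°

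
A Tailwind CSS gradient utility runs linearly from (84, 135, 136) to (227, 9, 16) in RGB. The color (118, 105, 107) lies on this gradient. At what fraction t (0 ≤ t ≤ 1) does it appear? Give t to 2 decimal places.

Invert the lerp on the R channel (largest span, 143): t = (118 − 84) / (227 − 84) = 34/143 = 0.23776.
Check on G: (105 − 135)/(9 − 135) = 0.2381 ✓

0.24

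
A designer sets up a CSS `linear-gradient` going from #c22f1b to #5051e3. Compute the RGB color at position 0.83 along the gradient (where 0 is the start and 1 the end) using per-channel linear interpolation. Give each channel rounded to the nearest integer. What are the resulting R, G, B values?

#c22f1b → (194, 47, 27); #5051e3 → (80, 81, 227).
R = 194 + 0.83 × (80 − 194) = 194 + 0.83 × -114 = 99.38 → 99
G = 47 + 0.83 × (81 − 47) = 47 + 0.83 × 34 = 75.22 → 75
B = 27 + 0.83 × (227 − 27) = 27 + 0.83 × 200 = 193 → 193

(99, 75, 193)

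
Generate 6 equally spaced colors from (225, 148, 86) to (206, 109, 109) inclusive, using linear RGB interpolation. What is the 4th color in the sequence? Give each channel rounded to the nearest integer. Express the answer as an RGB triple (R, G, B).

(214, 125, 100)

With 6 swatches and endpoints inclusive, swatch 4 sits at t = (4 − 1)/(6 − 1) = 3/5 ≈ 0.6.
R = 225 + 0.6 × (206 − 225) = 213.6 → 214
G = 148 + 0.6 × (109 − 148) = 124.6 → 125
B = 86 + 0.6 × (109 − 86) = 99.8 → 100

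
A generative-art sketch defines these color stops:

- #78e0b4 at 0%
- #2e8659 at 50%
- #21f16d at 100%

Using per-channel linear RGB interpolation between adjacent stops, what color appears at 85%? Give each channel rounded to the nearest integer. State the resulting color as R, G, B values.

85% lies between the 50% and 100% stops, so the local fraction is t = (85 − 50)/(100 − 50) = 35/50 ≈ 0.7.
#2e8659 → (46, 134, 89); #21f16d → (33, 241, 109).
R = 46 + 0.7 × (33 − 46) = 36.9 → 37
G = 134 + 0.7 × (241 − 134) = 208.9 → 209
B = 89 + 0.7 × (109 − 89) = 103 → 103

(37, 209, 103)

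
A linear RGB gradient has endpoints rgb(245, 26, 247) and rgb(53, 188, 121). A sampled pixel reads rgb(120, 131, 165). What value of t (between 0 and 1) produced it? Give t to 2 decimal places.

0.65

Invert the lerp on the R channel (largest span, 192): t = (120 − 245) / (53 − 245) = -125/-192 = 0.65104.
Check on G: (131 − 26)/(188 − 26) = 0.6481 ✓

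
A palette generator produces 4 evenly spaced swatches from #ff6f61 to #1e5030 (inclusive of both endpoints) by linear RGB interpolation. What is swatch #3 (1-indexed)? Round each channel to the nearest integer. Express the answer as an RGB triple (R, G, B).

(105, 90, 64)

With 4 swatches and endpoints inclusive, swatch 3 sits at t = (3 − 1)/(4 − 1) = 2/3 ≈ 0.6667.
#ff6f61 → (255, 111, 97); #1e5030 → (30, 80, 48).
R = 255 + 0.6667 × (30 − 255) = 104.993 → 105
G = 111 + 0.6667 × (80 − 111) = 90.332 → 90
B = 97 + 0.6667 × (48 − 97) = 64.332 → 64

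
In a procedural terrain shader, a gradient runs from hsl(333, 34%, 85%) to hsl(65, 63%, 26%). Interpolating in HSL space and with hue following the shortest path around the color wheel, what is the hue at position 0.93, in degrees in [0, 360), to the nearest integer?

Hue: 65 − 333 = -268°, but |-268| > 180 so the shorter arc goes the other way: Δh = -268 + 360 = 92°.
H = 333 + 0.93 × (92) = 418.56 → 419 → 419 mod 360 = 59°

59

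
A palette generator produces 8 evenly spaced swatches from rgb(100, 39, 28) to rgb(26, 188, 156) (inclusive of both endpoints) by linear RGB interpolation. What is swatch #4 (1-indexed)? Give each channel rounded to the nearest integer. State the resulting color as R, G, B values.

(68, 103, 83)

With 8 swatches and endpoints inclusive, swatch 4 sits at t = (4 − 1)/(8 − 1) = 3/7 ≈ 0.4286.
R = 100 + 0.4286 × (26 − 100) = 68.284 → 68
G = 39 + 0.4286 × (188 − 39) = 102.861 → 103
B = 28 + 0.4286 × (156 − 28) = 82.861 → 83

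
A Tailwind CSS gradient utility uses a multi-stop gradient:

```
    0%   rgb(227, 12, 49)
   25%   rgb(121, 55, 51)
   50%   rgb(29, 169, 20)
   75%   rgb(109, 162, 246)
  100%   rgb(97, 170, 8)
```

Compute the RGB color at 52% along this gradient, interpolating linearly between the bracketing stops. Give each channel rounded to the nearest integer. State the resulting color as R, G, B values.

(35, 168, 38)

52% lies between the 50% and 75% stops, so the local fraction is t = (52 − 50)/(75 − 50) = 2/25 ≈ 0.08.
R = 29 + 0.08 × (109 − 29) = 35.4 → 35
G = 169 + 0.08 × (162 − 169) = 168.44 → 168
B = 20 + 0.08 × (246 − 20) = 38.08 → 38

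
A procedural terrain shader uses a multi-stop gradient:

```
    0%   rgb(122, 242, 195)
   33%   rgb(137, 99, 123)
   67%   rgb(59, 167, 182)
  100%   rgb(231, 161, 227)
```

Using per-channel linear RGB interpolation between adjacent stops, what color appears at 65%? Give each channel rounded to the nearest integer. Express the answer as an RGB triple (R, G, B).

(64, 163, 179)

65% lies between the 33% and 67% stops, so the local fraction is t = (65 − 33)/(67 − 33) = 32/34 ≈ 0.9412.
R = 137 + 0.9412 × (59 − 137) = 63.586 → 64
G = 99 + 0.9412 × (167 − 99) = 163.002 → 163
B = 123 + 0.9412 × (182 − 123) = 178.531 → 179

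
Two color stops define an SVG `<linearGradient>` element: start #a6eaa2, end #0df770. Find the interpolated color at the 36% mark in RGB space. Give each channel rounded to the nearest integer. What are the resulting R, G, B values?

(111, 239, 144)

#a6eaa2 → (166, 234, 162); #0df770 → (13, 247, 112).
36% corresponds to t = 0.36.
R = 166 + 0.36 × (13 − 166) = 166 + 0.36 × -153 = 110.92 → 111
G = 234 + 0.36 × (247 − 234) = 234 + 0.36 × 13 = 238.68 → 239
B = 162 + 0.36 × (112 − 162) = 162 + 0.36 × -50 = 144 → 144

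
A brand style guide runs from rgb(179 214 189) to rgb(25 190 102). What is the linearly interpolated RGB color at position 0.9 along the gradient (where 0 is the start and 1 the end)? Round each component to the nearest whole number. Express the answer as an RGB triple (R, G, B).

(40, 192, 111)

R = 179 + 0.9 × (25 − 179) = 179 + 0.9 × -154 = 40.4 → 40
G = 214 + 0.9 × (190 − 214) = 214 + 0.9 × -24 = 192.4 → 192
B = 189 + 0.9 × (102 − 189) = 189 + 0.9 × -87 = 110.7 → 111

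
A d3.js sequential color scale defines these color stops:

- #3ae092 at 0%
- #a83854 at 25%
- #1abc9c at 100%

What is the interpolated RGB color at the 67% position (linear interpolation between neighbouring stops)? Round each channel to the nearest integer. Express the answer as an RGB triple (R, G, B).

(88, 130, 124)

67% lies between the 25% and 100% stops, so the local fraction is t = (67 − 25)/(100 − 25) = 42/75 ≈ 0.56.
#a83854 → (168, 56, 84); #1abc9c → (26, 188, 156).
R = 168 + 0.56 × (26 − 168) = 88.48 → 88
G = 56 + 0.56 × (188 − 56) = 129.92 → 130
B = 84 + 0.56 × (156 − 84) = 124.32 → 124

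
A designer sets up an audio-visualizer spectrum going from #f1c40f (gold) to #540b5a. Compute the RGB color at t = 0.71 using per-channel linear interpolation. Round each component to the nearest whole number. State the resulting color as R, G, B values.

#f1c40f → (241, 196, 15); #540b5a → (84, 11, 90).
R = 241 + 0.71 × (84 − 241) = 241 + 0.71 × -157 = 129.53 → 130
G = 196 + 0.71 × (11 − 196) = 196 + 0.71 × -185 = 64.65 → 65
B = 15 + 0.71 × (90 − 15) = 15 + 0.71 × 75 = 68.25 → 68

(130, 65, 68)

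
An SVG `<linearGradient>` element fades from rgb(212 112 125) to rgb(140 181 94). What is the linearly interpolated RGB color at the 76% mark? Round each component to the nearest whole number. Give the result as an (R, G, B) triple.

76% corresponds to t = 0.76.
R = 212 + 0.76 × (140 − 212) = 212 + 0.76 × -72 = 157.28 → 157
G = 112 + 0.76 × (181 − 112) = 112 + 0.76 × 69 = 164.44 → 164
B = 125 + 0.76 × (94 − 125) = 125 + 0.76 × -31 = 101.44 → 101

(157, 164, 101)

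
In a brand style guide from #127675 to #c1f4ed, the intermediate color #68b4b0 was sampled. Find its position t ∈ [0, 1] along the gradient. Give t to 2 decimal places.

0.49

Invert the lerp on the R channel (largest span, 175): t = (104 − 18) / (193 − 18) = 86/175 = 0.49143.
Check on G: (180 − 118)/(244 − 118) = 0.4921 ✓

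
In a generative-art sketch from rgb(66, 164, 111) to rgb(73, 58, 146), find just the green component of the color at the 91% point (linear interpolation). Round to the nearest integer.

G = 164 + 0.91 × (58 − 164) = 67.54 → 68

68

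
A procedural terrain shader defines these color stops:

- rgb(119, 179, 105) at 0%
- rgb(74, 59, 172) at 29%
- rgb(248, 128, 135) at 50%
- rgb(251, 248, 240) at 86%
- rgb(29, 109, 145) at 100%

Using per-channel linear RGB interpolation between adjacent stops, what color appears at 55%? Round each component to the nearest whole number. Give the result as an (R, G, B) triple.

(248, 145, 150)

55% lies between the 50% and 86% stops, so the local fraction is t = (55 − 50)/(86 − 50) = 5/36 ≈ 0.1389.
R = 248 + 0.1389 × (251 − 248) = 248.417 → 248
G = 128 + 0.1389 × (248 − 128) = 144.668 → 145
B = 135 + 0.1389 × (240 − 135) = 149.584 → 150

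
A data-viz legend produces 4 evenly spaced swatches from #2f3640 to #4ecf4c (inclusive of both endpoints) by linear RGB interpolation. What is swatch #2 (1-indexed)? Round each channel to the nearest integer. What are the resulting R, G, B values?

With 4 swatches and endpoints inclusive, swatch 2 sits at t = (2 − 1)/(4 − 1) = 1/3 ≈ 0.3333.
#2f3640 → (47, 54, 64); #4ecf4c → (78, 207, 76).
R = 47 + 0.3333 × (78 − 47) = 57.332 → 57
G = 54 + 0.3333 × (207 − 54) = 104.995 → 105
B = 64 + 0.3333 × (76 − 64) = 68 → 68

(57, 105, 68)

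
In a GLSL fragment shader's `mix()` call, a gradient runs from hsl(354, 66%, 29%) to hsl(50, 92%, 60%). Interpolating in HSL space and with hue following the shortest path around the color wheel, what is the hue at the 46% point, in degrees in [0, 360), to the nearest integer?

20

Hue: 50 − 354 = -304°, but |-304| > 180 so the shorter arc goes the other way: Δh = -304 + 360 = 56°.
H = 354 + 0.46 × (56) = 379.76 → 380 → 380 mod 360 = 20°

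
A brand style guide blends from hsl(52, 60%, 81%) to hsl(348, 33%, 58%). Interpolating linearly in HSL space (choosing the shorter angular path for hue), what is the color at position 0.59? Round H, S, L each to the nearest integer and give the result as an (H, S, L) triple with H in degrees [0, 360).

(14, 44, 67)

Hue: 348 − 52 = 296°, but |296| > 180 so the shorter arc goes the other way: Δh = 296 − 360 = -64°.
H = 52 + 0.59 × (-64) = 14.24 → 14°
S = 60 + 0.59 × (33 − 60) = 44.07 → 44%
L = 81 + 0.59 × (58 − 81) = 67.43 → 67%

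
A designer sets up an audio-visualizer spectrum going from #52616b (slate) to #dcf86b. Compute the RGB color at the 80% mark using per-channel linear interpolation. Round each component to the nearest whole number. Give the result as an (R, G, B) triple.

#52616b → (82, 97, 107); #dcf86b → (220, 248, 107).
80% corresponds to t = 0.8.
R = 82 + 0.8 × (220 − 82) = 82 + 0.8 × 138 = 192.4 → 192
G = 97 + 0.8 × (248 − 97) = 97 + 0.8 × 151 = 217.8 → 218
B = 107 + 0.8 × (107 − 107) = 107 + 0.8 × 0 = 107 → 107
So the blended color is (192, 218, 107), about #c0da6b.

(192, 218, 107)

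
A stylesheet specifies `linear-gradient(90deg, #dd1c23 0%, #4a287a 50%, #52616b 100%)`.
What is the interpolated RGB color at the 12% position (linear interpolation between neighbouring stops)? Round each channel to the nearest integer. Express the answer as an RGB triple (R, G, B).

(186, 31, 56)

12% lies between the 0% and 50% stops, so the local fraction is t = (12 − 0)/(50 − 0) = 12/50 ≈ 0.24.
#dd1c23 → (221, 28, 35); #4a287a → (74, 40, 122).
R = 221 + 0.24 × (74 − 221) = 185.72 → 186
G = 28 + 0.24 × (40 − 28) = 30.88 → 31
B = 35 + 0.24 × (122 − 35) = 55.88 → 56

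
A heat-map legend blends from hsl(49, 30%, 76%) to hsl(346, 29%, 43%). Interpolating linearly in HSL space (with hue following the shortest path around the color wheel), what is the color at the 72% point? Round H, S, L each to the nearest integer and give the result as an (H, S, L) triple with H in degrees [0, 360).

Hue: 346 − 49 = 297°, but |297| > 180 so the shorter arc goes the other way: Δh = 297 − 360 = -63°.
H = 49 + 0.72 × (-63) = 3.64 → 4°
S = 30 + 0.72 × (29 − 30) = 29.28 → 29%
L = 76 + 0.72 × (43 − 76) = 52.24 → 52%

(4, 29, 52)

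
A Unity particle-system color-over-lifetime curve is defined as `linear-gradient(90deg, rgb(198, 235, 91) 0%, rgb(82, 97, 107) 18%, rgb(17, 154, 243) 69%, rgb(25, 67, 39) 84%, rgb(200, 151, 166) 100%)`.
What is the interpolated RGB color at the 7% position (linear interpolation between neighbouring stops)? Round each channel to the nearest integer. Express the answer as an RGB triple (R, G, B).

7% lies between the 0% and 18% stops, so the local fraction is t = (7 − 0)/(18 − 0) = 7/18 ≈ 0.3889.
R = 198 + 0.3889 × (82 − 198) = 152.888 → 153
G = 235 + 0.3889 × (97 − 235) = 181.332 → 181
B = 91 + 0.3889 × (107 − 91) = 97.222 → 97

(153, 181, 97)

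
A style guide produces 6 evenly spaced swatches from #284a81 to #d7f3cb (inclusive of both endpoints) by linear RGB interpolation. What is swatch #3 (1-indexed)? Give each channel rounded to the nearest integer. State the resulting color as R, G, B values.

(110, 142, 159)

With 6 swatches and endpoints inclusive, swatch 3 sits at t = (3 − 1)/(6 − 1) = 2/5 ≈ 0.4.
#284a81 → (40, 74, 129); #d7f3cb → (215, 243, 203).
R = 40 + 0.4 × (215 − 40) = 110 → 110
G = 74 + 0.4 × (243 − 74) = 141.6 → 142
B = 129 + 0.4 × (203 − 129) = 158.6 → 159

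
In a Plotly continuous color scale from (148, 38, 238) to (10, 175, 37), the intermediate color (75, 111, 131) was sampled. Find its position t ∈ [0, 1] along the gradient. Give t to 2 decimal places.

0.53

Invert the lerp on the B channel (largest span, 201): t = (131 − 238) / (37 − 238) = -107/-201 = 0.53234.
Check on R: (75 − 148)/(10 − 148) = 0.529 ✓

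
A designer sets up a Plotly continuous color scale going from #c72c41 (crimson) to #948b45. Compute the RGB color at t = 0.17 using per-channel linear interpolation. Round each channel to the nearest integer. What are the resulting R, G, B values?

(190, 60, 66)

#c72c41 → (199, 44, 65); #948b45 → (148, 139, 69).
R = 199 + 0.17 × (148 − 199) = 199 + 0.17 × -51 = 190.33 → 190
G = 44 + 0.17 × (139 − 44) = 44 + 0.17 × 95 = 60.15 → 60
B = 65 + 0.17 × (69 − 65) = 65 + 0.17 × 4 = 65.68 → 66
So the blended color is (190, 60, 66), about #be3c42.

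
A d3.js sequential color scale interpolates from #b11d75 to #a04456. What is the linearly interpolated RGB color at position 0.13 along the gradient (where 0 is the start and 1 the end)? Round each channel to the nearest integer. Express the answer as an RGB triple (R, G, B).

(175, 34, 113)

#b11d75 → (177, 29, 117); #a04456 → (160, 68, 86).
R = 177 + 0.13 × (160 − 177) = 177 + 0.13 × -17 = 174.79 → 175
G = 29 + 0.13 × (68 − 29) = 29 + 0.13 × 39 = 34.07 → 34
B = 117 + 0.13 × (86 − 117) = 117 + 0.13 × -31 = 112.97 → 113
So the blended color is (175, 34, 113), about #af2271.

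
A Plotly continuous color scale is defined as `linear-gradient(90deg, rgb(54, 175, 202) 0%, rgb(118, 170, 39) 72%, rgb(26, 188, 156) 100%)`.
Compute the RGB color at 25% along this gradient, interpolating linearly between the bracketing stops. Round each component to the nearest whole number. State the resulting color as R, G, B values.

25% lies between the 0% and 72% stops, so the local fraction is t = (25 − 0)/(72 − 0) = 25/72 ≈ 0.3472.
R = 54 + 0.3472 × (118 − 54) = 76.221 → 76
G = 175 + 0.3472 × (170 − 175) = 173.264 → 173
B = 202 + 0.3472 × (39 − 202) = 145.406 → 145

(76, 173, 145)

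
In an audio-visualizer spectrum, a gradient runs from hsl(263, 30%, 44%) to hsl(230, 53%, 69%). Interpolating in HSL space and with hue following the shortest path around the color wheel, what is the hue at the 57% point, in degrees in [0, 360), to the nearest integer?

244

Hue arc: Δh = 230 − 263 = -33° (|Δh| ≤ 180, already the shorter path).
H = 263 + 0.57 × (-33) = 244.19 → 244°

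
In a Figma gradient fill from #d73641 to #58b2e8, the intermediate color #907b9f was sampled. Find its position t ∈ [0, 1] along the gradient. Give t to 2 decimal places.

Invert the lerp on the B channel (largest span, 167): t = (159 − 65) / (232 − 65) = 94/167 = 0.56287.
Check on R: (144 − 215)/(88 − 215) = 0.5591 ✓

0.56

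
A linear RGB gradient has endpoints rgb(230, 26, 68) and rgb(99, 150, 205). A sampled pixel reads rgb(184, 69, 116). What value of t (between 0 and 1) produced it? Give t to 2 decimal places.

0.35

Invert the lerp on the B channel (largest span, 137): t = (116 − 68) / (205 − 68) = 48/137 = 0.35036.
Check on R: (184 − 230)/(99 − 230) = 0.3511 ✓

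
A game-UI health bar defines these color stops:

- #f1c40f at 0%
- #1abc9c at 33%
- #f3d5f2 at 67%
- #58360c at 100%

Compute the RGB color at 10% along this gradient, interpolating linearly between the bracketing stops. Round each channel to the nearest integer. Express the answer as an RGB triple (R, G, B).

10% lies between the 0% and 33% stops, so the local fraction is t = (10 − 0)/(33 − 0) = 10/33 ≈ 0.303.
#f1c40f → (241, 196, 15); #1abc9c → (26, 188, 156).
R = 241 + 0.303 × (26 − 241) = 175.855 → 176
G = 196 + 0.303 × (188 − 196) = 193.576 → 194
B = 15 + 0.303 × (156 − 15) = 57.723 → 58

(176, 194, 58)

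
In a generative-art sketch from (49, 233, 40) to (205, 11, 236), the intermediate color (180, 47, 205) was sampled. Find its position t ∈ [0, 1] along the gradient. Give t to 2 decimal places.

0.84

Invert the lerp on the G channel (largest span, 222): t = (47 − 233) / (11 − 233) = -186/-222 = 0.83784.
Check on R: (180 − 49)/(205 − 49) = 0.8397 ✓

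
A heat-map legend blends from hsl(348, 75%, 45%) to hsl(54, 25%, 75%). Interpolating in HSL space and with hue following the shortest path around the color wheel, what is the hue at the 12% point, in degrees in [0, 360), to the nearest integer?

Hue: 54 − 348 = -294°, but |-294| > 180 so the shorter arc goes the other way: Δh = -294 + 360 = 66°.
H = 348 + 0.12 × (66) = 355.92 → 356°

356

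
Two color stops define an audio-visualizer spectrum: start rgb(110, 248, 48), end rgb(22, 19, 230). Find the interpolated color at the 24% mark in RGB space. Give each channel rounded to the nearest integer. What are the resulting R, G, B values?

24% corresponds to t = 0.24.
R = 110 + 0.24 × (22 − 110) = 110 + 0.24 × -88 = 88.88 → 89
G = 248 + 0.24 × (19 − 248) = 248 + 0.24 × -229 = 193.04 → 193
B = 48 + 0.24 × (230 − 48) = 48 + 0.24 × 182 = 91.68 → 92
So the blended color is (89, 193, 92), about #59c15c.

(89, 193, 92)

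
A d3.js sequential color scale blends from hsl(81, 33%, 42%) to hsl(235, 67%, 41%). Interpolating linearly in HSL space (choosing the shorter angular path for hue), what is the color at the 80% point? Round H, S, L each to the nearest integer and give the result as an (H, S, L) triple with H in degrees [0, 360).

(204, 60, 41)

Hue arc: Δh = 235 − 81 = 154° (|Δh| ≤ 180, already the shorter path).
H = 81 + 0.8 × (154) = 204.2 → 204°
S = 33 + 0.8 × (67 − 33) = 60.2 → 60%
L = 42 + 0.8 × (41 − 42) = 41.2 → 41%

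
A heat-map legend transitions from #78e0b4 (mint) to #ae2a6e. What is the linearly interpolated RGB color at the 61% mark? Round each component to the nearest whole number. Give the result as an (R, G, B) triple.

#78e0b4 → (120, 224, 180); #ae2a6e → (174, 42, 110).
61% corresponds to t = 0.61.
R = 120 + 0.61 × (174 − 120) = 120 + 0.61 × 54 = 152.94 → 153
G = 224 + 0.61 × (42 − 224) = 224 + 0.61 × -182 = 112.98 → 113
B = 180 + 0.61 × (110 − 180) = 180 + 0.61 × -70 = 137.3 → 137

(153, 113, 137)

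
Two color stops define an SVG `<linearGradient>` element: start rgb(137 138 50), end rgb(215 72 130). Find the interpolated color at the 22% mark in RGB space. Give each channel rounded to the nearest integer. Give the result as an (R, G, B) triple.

22% corresponds to t = 0.22.
R = 137 + 0.22 × (215 − 137) = 137 + 0.22 × 78 = 154.16 → 154
G = 138 + 0.22 × (72 − 138) = 138 + 0.22 × -66 = 123.48 → 123
B = 50 + 0.22 × (130 − 50) = 50 + 0.22 × 80 = 67.6 → 68
So the blended color is (154, 123, 68), about #9a7b44.

(154, 123, 68)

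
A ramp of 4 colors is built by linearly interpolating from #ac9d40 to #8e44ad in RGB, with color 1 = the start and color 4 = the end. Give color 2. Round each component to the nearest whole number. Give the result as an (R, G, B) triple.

With 4 swatches and endpoints inclusive, swatch 2 sits at t = (2 − 1)/(4 − 1) = 1/3 ≈ 0.3333.
#ac9d40 → (172, 157, 64); #8e44ad → (142, 68, 173).
R = 172 + 0.3333 × (142 − 172) = 162.001 → 162
G = 157 + 0.3333 × (68 − 157) = 127.336 → 127
B = 64 + 0.3333 × (173 − 64) = 100.33 → 100

(162, 127, 100)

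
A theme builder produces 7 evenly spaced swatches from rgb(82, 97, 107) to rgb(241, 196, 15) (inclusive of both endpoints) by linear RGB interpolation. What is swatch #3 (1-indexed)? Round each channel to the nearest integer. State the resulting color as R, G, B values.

With 7 swatches and endpoints inclusive, swatch 3 sits at t = (3 − 1)/(7 − 1) = 2/6 ≈ 0.3333.
R = 82 + 0.3333 × (241 − 82) = 134.995 → 135
G = 97 + 0.3333 × (196 − 97) = 129.997 → 130
B = 107 + 0.3333 × (15 − 107) = 76.336 → 76

(135, 130, 76)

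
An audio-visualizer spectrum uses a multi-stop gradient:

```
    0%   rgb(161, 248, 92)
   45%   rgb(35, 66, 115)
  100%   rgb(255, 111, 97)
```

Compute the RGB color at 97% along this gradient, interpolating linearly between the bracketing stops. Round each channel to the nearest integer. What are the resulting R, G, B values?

(243, 109, 98)

97% lies between the 45% and 100% stops, so the local fraction is t = (97 − 45)/(100 − 45) = 52/55 ≈ 0.9455.
R = 35 + 0.9455 × (255 − 35) = 243.01 → 243
G = 66 + 0.9455 × (111 − 66) = 108.547 → 109
B = 115 + 0.9455 × (97 − 115) = 97.981 → 98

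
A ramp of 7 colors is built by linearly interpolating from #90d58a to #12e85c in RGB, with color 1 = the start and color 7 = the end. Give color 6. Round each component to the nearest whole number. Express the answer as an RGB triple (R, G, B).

(39, 229, 100)

With 7 swatches and endpoints inclusive, swatch 6 sits at t = (6 − 1)/(7 − 1) = 5/6 ≈ 0.8333.
#90d58a → (144, 213, 138); #12e85c → (18, 232, 92).
R = 144 + 0.8333 × (18 − 144) = 39.004 → 39
G = 213 + 0.8333 × (232 − 213) = 228.833 → 229
B = 138 + 0.8333 × (92 − 138) = 99.668 → 100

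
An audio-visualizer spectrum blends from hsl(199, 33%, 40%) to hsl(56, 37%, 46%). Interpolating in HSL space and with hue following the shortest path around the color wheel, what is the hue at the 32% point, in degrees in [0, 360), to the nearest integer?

Hue arc: Δh = 56 − 199 = -143° (|Δh| ≤ 180, already the shorter path).
H = 199 + 0.32 × (-143) = 153.24 → 153°

153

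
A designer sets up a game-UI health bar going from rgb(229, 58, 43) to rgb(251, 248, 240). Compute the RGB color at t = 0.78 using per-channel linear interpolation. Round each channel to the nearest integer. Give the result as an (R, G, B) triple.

R = 229 + 0.78 × (251 − 229) = 229 + 0.78 × 22 = 246.16 → 246
G = 58 + 0.78 × (248 − 58) = 58 + 0.78 × 190 = 206.2 → 206
B = 43 + 0.78 × (240 − 43) = 43 + 0.78 × 197 = 196.66 → 197

(246, 206, 197)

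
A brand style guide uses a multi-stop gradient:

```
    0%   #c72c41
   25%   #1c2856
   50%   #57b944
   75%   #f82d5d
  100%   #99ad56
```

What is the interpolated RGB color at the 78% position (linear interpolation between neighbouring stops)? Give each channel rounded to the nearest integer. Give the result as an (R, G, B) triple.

(237, 60, 92)

78% lies between the 75% and 100% stops, so the local fraction is t = (78 − 75)/(100 − 75) = 3/25 ≈ 0.12.
#f82d5d → (248, 45, 93); #99ad56 → (153, 173, 86).
R = 248 + 0.12 × (153 − 248) = 236.6 → 237
G = 45 + 0.12 × (173 − 45) = 60.36 → 60
B = 93 + 0.12 × (86 − 93) = 92.16 → 92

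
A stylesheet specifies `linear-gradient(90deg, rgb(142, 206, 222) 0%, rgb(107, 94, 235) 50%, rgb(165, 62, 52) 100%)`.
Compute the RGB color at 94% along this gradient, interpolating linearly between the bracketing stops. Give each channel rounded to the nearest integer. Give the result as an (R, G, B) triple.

94% lies between the 50% and 100% stops, so the local fraction is t = (94 − 50)/(100 − 50) = 44/50 ≈ 0.88.
R = 107 + 0.88 × (165 − 107) = 158.04 → 158
G = 94 + 0.88 × (62 − 94) = 65.84 → 66
B = 235 + 0.88 × (52 − 235) = 73.96 → 74

(158, 66, 74)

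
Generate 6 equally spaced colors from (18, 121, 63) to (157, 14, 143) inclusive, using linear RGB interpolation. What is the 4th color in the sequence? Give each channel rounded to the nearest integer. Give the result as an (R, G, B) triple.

(101, 57, 111)

With 6 swatches and endpoints inclusive, swatch 4 sits at t = (4 − 1)/(6 − 1) = 3/5 ≈ 0.6.
R = 18 + 0.6 × (157 − 18) = 101.4 → 101
G = 121 + 0.6 × (14 − 121) = 56.8 → 57
B = 63 + 0.6 × (143 − 63) = 111 → 111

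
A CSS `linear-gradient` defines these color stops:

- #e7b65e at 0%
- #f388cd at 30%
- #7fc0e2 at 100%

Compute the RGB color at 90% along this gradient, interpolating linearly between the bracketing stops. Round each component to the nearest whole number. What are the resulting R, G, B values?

90% lies between the 30% and 100% stops, so the local fraction is t = (90 − 30)/(100 − 30) = 60/70 ≈ 0.8571.
#f388cd → (243, 136, 205); #7fc0e2 → (127, 192, 226).
R = 243 + 0.8571 × (127 − 243) = 143.576 → 144
G = 136 + 0.8571 × (192 − 136) = 183.998 → 184
B = 205 + 0.8571 × (226 − 205) = 222.999 → 223

(144, 184, 223)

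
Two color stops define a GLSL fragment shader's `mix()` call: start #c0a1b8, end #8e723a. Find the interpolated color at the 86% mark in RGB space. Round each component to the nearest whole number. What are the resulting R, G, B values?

#c0a1b8 → (192, 161, 184); #8e723a → (142, 114, 58).
86% corresponds to t = 0.86.
R = 192 + 0.86 × (142 − 192) = 192 + 0.86 × -50 = 149 → 149
G = 161 + 0.86 × (114 − 161) = 161 + 0.86 × -47 = 120.58 → 121
B = 184 + 0.86 × (58 − 184) = 184 + 0.86 × -126 = 75.64 → 76

(149, 121, 76)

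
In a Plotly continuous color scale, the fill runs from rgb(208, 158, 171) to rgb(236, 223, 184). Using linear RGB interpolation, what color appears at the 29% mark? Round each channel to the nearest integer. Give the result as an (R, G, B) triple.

29% corresponds to t = 0.29.
R = 208 + 0.29 × (236 − 208) = 208 + 0.29 × 28 = 216.12 → 216
G = 158 + 0.29 × (223 − 158) = 158 + 0.29 × 65 = 176.85 → 177
B = 171 + 0.29 × (184 − 171) = 171 + 0.29 × 13 = 174.77 → 175

(216, 177, 175)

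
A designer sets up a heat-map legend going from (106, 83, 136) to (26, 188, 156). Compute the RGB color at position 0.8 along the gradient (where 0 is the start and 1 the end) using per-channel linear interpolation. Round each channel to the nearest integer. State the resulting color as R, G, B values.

R = 106 + 0.8 × (26 − 106) = 106 + 0.8 × -80 = 42 → 42
G = 83 + 0.8 × (188 − 83) = 83 + 0.8 × 105 = 167 → 167
B = 136 + 0.8 × (156 − 136) = 136 + 0.8 × 20 = 152 → 152
So the blended color is (42, 167, 152), about #2aa798.

(42, 167, 152)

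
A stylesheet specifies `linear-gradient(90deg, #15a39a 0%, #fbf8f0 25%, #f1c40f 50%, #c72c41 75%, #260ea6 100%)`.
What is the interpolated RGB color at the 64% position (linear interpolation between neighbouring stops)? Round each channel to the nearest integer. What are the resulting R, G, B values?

64% lies between the 50% and 75% stops, so the local fraction is t = (64 − 50)/(75 − 50) = 14/25 ≈ 0.56.
#f1c40f → (241, 196, 15); #c72c41 → (199, 44, 65).
R = 241 + 0.56 × (199 − 241) = 217.48 → 217
G = 196 + 0.56 × (44 − 196) = 110.88 → 111
B = 15 + 0.56 × (65 − 15) = 43 → 43

(217, 111, 43)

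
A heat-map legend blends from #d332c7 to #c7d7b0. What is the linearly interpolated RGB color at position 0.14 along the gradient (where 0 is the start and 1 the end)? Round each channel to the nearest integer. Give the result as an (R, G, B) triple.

(209, 73, 196)

#d332c7 → (211, 50, 199); #c7d7b0 → (199, 215, 176).
R = 211 + 0.14 × (199 − 211) = 211 + 0.14 × -12 = 209.32 → 209
G = 50 + 0.14 × (215 − 50) = 50 + 0.14 × 165 = 73.1 → 73
B = 199 + 0.14 × (176 − 199) = 199 + 0.14 × -23 = 195.78 → 196
So the blended color is (209, 73, 196), about #d149c4.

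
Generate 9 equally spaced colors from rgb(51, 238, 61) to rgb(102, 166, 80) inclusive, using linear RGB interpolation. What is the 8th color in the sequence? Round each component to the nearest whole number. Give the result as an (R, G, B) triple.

(96, 175, 78)

With 9 swatches and endpoints inclusive, swatch 8 sits at t = (8 − 1)/(9 − 1) = 7/8 ≈ 0.875.
R = 51 + 0.875 × (102 − 51) = 95.625 → 96
G = 238 + 0.875 × (166 − 238) = 175 → 175
B = 61 + 0.875 × (80 − 61) = 77.625 → 78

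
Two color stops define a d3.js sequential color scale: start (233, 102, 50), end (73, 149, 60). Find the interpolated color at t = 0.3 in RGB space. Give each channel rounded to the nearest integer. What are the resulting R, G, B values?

(185, 116, 53)

R = 233 + 0.3 × (73 − 233) = 233 + 0.3 × -160 = 185 → 185
G = 102 + 0.3 × (149 − 102) = 102 + 0.3 × 47 = 116.1 → 116
B = 50 + 0.3 × (60 − 50) = 50 + 0.3 × 10 = 53 → 53
So the blended color is (185, 116, 53), about #b97435.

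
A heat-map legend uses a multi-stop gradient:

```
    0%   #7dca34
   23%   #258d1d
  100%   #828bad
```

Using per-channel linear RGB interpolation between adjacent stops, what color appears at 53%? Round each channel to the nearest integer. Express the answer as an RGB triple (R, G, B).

(73, 140, 85)

53% lies between the 23% and 100% stops, so the local fraction is t = (53 − 23)/(100 − 23) = 30/77 ≈ 0.3896.
#258d1d → (37, 141, 29); #828bad → (130, 139, 173).
R = 37 + 0.3896 × (130 − 37) = 73.233 → 73
G = 141 + 0.3896 × (139 − 141) = 140.221 → 140
B = 29 + 0.3896 × (173 − 29) = 85.102 → 85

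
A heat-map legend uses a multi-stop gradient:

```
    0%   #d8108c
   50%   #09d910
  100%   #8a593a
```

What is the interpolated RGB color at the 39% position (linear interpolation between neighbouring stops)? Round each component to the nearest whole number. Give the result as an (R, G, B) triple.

39% lies between the 0% and 50% stops, so the local fraction is t = (39 − 0)/(50 − 0) = 39/50 ≈ 0.78.
#d8108c → (216, 16, 140); #09d910 → (9, 217, 16).
R = 216 + 0.78 × (9 − 216) = 54.54 → 55
G = 16 + 0.78 × (217 − 16) = 172.78 → 173
B = 140 + 0.78 × (16 − 140) = 43.28 → 43

(55, 173, 43)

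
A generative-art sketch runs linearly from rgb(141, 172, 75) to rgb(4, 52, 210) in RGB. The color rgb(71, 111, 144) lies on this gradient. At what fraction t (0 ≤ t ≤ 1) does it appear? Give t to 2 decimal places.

Invert the lerp on the R channel (largest span, 137): t = (71 − 141) / (4 − 141) = -70/-137 = 0.51095.
Check on G: (111 − 172)/(52 − 172) = 0.5083 ✓

0.51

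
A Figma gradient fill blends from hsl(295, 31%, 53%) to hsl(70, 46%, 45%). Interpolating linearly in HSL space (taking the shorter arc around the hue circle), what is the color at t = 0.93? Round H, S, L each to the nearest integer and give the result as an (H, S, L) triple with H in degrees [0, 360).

Hue: 70 − 295 = -225°, but |-225| > 180 so the shorter arc goes the other way: Δh = -225 + 360 = 135°.
H = 295 + 0.93 × (135) = 420.55 → 421 → 421 mod 360 = 61°
S = 31 + 0.93 × (46 − 31) = 44.95 → 45%
L = 53 + 0.93 × (45 − 53) = 45.56 → 46%

(61, 45, 46)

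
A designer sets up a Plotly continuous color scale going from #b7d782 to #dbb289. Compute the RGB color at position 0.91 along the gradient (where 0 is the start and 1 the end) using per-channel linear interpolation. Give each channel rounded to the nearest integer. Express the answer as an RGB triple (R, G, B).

#b7d782 → (183, 215, 130); #dbb289 → (219, 178, 137).
R = 183 + 0.91 × (219 − 183) = 183 + 0.91 × 36 = 215.76 → 216
G = 215 + 0.91 × (178 − 215) = 215 + 0.91 × -37 = 181.33 → 181
B = 130 + 0.91 × (137 − 130) = 130 + 0.91 × 7 = 136.37 → 136

(216, 181, 136)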